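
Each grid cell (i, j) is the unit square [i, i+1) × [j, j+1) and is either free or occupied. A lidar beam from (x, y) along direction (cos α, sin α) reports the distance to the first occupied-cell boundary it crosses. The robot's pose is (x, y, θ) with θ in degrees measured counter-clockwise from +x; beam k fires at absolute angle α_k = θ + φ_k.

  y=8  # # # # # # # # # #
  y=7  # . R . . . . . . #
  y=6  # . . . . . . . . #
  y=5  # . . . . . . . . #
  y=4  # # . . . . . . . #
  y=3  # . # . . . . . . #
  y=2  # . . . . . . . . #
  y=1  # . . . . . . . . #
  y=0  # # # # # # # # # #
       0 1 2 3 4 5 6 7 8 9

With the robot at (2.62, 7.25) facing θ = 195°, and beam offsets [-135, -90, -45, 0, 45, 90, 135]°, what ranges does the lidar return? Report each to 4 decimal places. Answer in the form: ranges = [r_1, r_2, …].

beam 1: φ=-135°, α=60°
  direction (0.5000, 0.8660); cell (2,7); t to first gridline: x 0.7600, y 0.8660 (then +2.0000 / +1.1547)
    (3,7) via x @ 0.7600
    (3,8) via y @ 0.8660  # hit
  → r_1 = 0.8660
beam 2: φ=-90°, α=105°
  direction (-0.2588, 0.9659); cell (2,7); t to first gridline: x 2.3955, y 0.7765 (then +3.8637 / +1.0353)
    (2,8) via y @ 0.7765  # hit
  → r_2 = 0.7765
beam 3: φ=-45°, α=150°
  direction (-0.8660, 0.5000); cell (2,7); t to first gridline: x 0.7159, y 1.5000 (then +1.1547 / +2.0000)
    (1,7) via x @ 0.7159
    (1,8) via y @ 1.5000  # hit
  → r_3 = 1.5000
beam 4: φ=0°, α=195°
  direction (-0.9659, -0.2588); cell (2,7); t to first gridline: x 0.6419, y 0.9659 (then +1.0353 / +3.8637)
    (1,7) via x @ 0.6419
    (1,6) via y @ 0.9659
    (0,6) via x @ 1.6771  # hit
  → r_4 = 1.6771
beam 5: φ=45°, α=240°
  direction (-0.5000, -0.8660); cell (2,7); t to first gridline: x 1.2400, y 0.2887 (then +2.0000 / +1.1547)
    (2,6) via y @ 0.2887
    (1,6) via x @ 1.2400
    (1,5) via y @ 1.4434
    (1,4) via y @ 2.5981  # hit
  → r_5 = 2.5981
beam 6: φ=90°, α=285°
  direction (0.2588, -0.9659); cell (2,7); t to first gridline: x 1.4682, y 0.2588 (then +3.8637 / +1.0353)
    (2,6) via y @ 0.2588
    (2,5) via y @ 1.2941
    (3,5) via x @ 1.4682
    (3,4) via y @ 2.3294
    (3,3) via y @ 3.3646
    (3,2) via y @ 4.3999
    (4,2) via x @ 5.3319
    (4,1) via y @ 5.4352
    (4,0) via y @ 6.4705  # hit
  → r_6 = 6.4705
beam 7: φ=135°, α=330°
  direction (0.8660, -0.5000); cell (2,7); t to first gridline: x 0.4388, y 0.5000 (then +1.1547 / +2.0000)
    (3,7) via x @ 0.4388
    (3,6) via y @ 0.5000
    (4,6) via x @ 1.5935
    (4,5) via y @ 2.5000
    (5,5) via x @ 2.7482
    (6,5) via x @ 3.9029
    (6,4) via y @ 4.5000
    (7,4) via x @ 5.0576
    (8,4) via x @ 6.2123
    (8,3) via y @ 6.5000
    (9,3) via x @ 7.3670  # hit
  → r_7 = 7.3670

ranges = [0.8660, 0.7765, 1.5000, 1.6771, 2.5981, 6.4705, 7.3670]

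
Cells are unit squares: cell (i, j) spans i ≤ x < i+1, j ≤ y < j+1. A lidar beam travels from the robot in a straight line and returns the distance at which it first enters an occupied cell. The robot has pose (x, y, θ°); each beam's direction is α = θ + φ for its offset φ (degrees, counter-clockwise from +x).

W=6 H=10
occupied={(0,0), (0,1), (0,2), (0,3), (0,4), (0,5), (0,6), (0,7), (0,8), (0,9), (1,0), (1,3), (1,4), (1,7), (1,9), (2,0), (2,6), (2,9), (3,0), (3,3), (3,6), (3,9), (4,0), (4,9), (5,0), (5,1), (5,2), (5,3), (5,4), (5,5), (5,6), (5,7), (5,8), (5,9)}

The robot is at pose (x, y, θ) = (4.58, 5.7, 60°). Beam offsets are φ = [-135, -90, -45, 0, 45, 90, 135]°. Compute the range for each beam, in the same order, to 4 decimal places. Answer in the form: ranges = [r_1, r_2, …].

beam 1: φ=-135°, α=285°
  direction (0.2588, -0.9659); cell (4,5); t to first gridline: x 1.6228, y 0.7247 (then +3.8637 / +1.0353)
    (4,4) via y @ 0.7247
    (5,4) via x @ 1.6228  # hit
  → r_1 = 1.6228
beam 2: φ=-90°, α=330°
  direction (0.8660, -0.5000); cell (4,5); t to first gridline: x 0.4850, y 1.4000 (then +1.1547 / +2.0000)
    (5,5) via x @ 0.4850  # hit
  → r_2 = 0.4850
beam 3: φ=-45°, α=15°
  direction (0.9659, 0.2588); cell (4,5); t to first gridline: x 0.4348, y 1.1591 (then +1.0353 / +3.8637)
    (5,5) via x @ 0.4348  # hit
  → r_3 = 0.4348
beam 4: φ=0°, α=60°
  direction (0.5000, 0.8660); cell (4,5); t to first gridline: x 0.8400, y 0.3464 (then +2.0000 / +1.1547)
    (4,6) via y @ 0.3464
    (5,6) via x @ 0.8400  # hit
  → r_4 = 0.8400
beam 5: φ=45°, α=105°
  direction (-0.2588, 0.9659); cell (4,5); t to first gridline: x 2.2409, y 0.3106 (then +3.8637 / +1.0353)
    (4,6) via y @ 0.3106
    (4,7) via y @ 1.3459
    (3,7) via x @ 2.2409
    (3,8) via y @ 2.3811
    (3,9) via y @ 3.4164  # hit
  → r_5 = 3.4164
beam 6: φ=90°, α=150°
  direction (-0.8660, 0.5000); cell (4,5); t to first gridline: x 0.6697, y 0.6000 (then +1.1547 / +2.0000)
    (4,6) via y @ 0.6000
    (3,6) via x @ 0.6697  # hit
  → r_6 = 0.6697
beam 7: φ=135°, α=195°
  direction (-0.9659, -0.2588); cell (4,5); t to first gridline: x 0.6005, y 2.7046 (then +1.0353 / +3.8637)
    (3,5) via x @ 0.6005
    (2,5) via x @ 1.6357
    (1,5) via x @ 2.6710
    (1,4) via y @ 2.7046  # hit
  → r_7 = 2.7046

ranges = [1.6228, 0.4850, 0.4348, 0.8400, 3.4164, 0.6697, 2.7046]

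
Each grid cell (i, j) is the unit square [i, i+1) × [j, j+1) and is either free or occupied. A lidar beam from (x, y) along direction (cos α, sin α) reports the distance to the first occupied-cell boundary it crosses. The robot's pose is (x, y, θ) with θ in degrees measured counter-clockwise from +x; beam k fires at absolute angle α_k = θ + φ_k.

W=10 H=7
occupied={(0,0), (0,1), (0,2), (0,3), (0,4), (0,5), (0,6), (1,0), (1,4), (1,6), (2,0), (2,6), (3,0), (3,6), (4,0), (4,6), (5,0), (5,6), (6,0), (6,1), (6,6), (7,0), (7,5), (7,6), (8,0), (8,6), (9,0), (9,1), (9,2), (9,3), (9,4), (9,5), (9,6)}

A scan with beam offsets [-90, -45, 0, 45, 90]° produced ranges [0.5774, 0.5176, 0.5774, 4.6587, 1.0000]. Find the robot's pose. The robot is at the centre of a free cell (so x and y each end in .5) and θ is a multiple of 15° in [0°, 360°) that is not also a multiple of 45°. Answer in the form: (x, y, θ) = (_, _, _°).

(x, y, θ) = (8.5, 5.5, 210°)

Enumerate (i+0.5, j+0.5, θ) over the 37 free cells and 16 admissible headings. For each, cast all 5 beams and compare to the given ranges.
  (5.5, 5.5, 60°): beam 1 = 4.0415 ≠ 0.5774 ✗
  (8.5, 2.5, 255°): beam 1 = 6.7293 ≠ 0.5774 ✗
  (4.5, 4.5, 75°): beam 1 = 4.6587 ≠ 0.5774 ✗
  (7.5, 4.5, 195°): beam 1 = 0.5176 ≠ 0.5774 ✗
  …
  (8.5, 5.5, 210°): r_1=0.5774, r_2=0.5176, r_3=0.5774, r_4=4.6587, r_5=1.0000 — all match ✓
Unique over the lattice → pose = (8.5, 5.5, 210°).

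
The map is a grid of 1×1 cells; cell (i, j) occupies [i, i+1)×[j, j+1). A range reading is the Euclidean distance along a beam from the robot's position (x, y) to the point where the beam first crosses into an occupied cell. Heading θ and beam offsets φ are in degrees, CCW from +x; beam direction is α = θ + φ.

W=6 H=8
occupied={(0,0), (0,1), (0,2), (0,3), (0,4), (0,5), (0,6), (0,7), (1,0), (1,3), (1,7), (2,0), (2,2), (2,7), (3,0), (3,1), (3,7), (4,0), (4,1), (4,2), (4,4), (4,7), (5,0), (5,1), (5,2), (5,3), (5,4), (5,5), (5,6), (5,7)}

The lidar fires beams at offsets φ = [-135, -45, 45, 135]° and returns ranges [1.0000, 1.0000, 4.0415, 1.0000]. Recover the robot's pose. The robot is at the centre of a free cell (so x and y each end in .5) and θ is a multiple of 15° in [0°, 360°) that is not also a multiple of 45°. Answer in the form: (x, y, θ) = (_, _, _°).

(x, y, θ) = (3.5, 3.5, 75°)

Enumerate (i+0.5, j+0.5, θ) over the 18 free cells and 16 admissible headings. For each, cast all 4 beams and compare to the given ranges.
  (4.5, 3.5, 105°): beam 1 = 0.5774 ≠ 1.0000 ✗
  (2.5, 5.5, 255°): beam 1 = 1.7321 ≠ 1.0000 ✗
  (1.5, 2.5, 195°): beam 1 = 0.5774 ≠ 1.0000 ✗
  (1.5, 2.5, 150°): beam 1 = 0.5176 ≠ 1.0000 ✗
  …
  (3.5, 3.5, 75°): r_1=1.0000, r_2=1.0000, r_3=4.0415, r_4=1.0000 — all match ✓
Unique over the lattice → pose = (3.5, 3.5, 75°).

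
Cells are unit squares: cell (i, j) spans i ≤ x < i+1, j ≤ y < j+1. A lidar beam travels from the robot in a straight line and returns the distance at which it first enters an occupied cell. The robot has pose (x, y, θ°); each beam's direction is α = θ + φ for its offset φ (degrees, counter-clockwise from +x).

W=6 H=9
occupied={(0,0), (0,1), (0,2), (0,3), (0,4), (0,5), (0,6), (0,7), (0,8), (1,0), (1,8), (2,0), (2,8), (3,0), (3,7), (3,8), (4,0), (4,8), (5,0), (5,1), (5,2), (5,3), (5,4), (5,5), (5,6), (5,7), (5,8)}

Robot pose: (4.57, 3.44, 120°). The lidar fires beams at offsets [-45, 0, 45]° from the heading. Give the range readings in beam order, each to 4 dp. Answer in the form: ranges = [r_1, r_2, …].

ranges = [1.6614, 5.2654, 3.6959]

beam 1: φ=-45°, α=75°
  direction (0.2588, 0.9659); cell (4,3); t to first gridline: x 1.6614, y 0.5798 (then +3.8637 / +1.0353)
    (4,4) via y @ 0.5798
    (4,5) via y @ 1.6150
    (5,5) via x @ 1.6614  # hit
  → r_1 = 1.6614
beam 2: φ=0°, α=120°
  direction (-0.5000, 0.8660); cell (4,3); t to first gridline: x 1.1400, y 0.6466 (then +2.0000 / +1.1547)
    (4,4) via y @ 0.6466
    (3,4) via x @ 1.1400
    (3,5) via y @ 1.8013
    (3,6) via y @ 2.9560
    (2,6) via x @ 3.1400
    (2,7) via y @ 4.1107
    (1,7) via x @ 5.1400
    (1,8) via y @ 5.2654  # hit
  → r_2 = 5.2654
beam 3: φ=45°, α=165°
  direction (-0.9659, 0.2588); cell (4,3); t to first gridline: x 0.5901, y 2.1637 (then +1.0353 / +3.8637)
    (3,3) via x @ 0.5901
    (2,3) via x @ 1.6254
    (2,4) via y @ 2.1637
    (1,4) via x @ 2.6607
    (0,4) via x @ 3.6959  # hit
  → r_3 = 3.6959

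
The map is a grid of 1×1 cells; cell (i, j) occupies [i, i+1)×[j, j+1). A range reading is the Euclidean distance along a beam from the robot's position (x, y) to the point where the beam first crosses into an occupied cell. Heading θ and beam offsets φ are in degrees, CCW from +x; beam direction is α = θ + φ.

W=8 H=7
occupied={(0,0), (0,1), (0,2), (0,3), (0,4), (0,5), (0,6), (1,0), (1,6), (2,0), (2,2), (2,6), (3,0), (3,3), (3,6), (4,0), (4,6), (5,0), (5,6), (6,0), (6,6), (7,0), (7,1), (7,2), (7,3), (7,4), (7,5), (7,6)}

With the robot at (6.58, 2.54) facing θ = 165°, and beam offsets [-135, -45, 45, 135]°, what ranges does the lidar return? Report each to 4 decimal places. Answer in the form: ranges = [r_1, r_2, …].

beam 1: φ=-135°, α=30°
  dir = (cos 30°, sin 30°) = (0.8660, 0.5000); from cell (6,2)
  next x-line at t=0.4850, next y-line at t=0.9200; Δt_x=1.1547, Δt_y=2.0000
    x: enter (7,2) at t=0.4850 ← occupied
  → r_1 = 0.4850
beam 2: φ=-45°, α=120°
  dir = (cos 120°, sin 120°) = (-0.5000, 0.8660); from cell (6,2)
  next x-line at t=1.1600, next y-line at t=0.5312; Δt_x=2.0000, Δt_y=1.1547
    y: enter (6,3) at t=0.5312
    x: enter (5,3) at t=1.1600
    y: enter (5,4) at t=1.6859
    y: enter (5,5) at t=2.8406
    x: enter (4,5) at t=3.1600
    y: enter (4,6) at t=3.9953 ← occupied
  → r_2 = 3.9953
beam 3: φ=45°, α=210°
  dir = (cos 210°, sin 210°) = (-0.8660, -0.5000); from cell (6,2)
  next x-line at t=0.6697, next y-line at t=1.0800; Δt_x=1.1547, Δt_y=2.0000
    x: enter (5,2) at t=0.6697
    y: enter (5,1) at t=1.0800
    x: enter (4,1) at t=1.8244
    x: enter (3,1) at t=2.9791
    y: enter (3,0) at t=3.0800 ← occupied
  → r_3 = 3.0800
beam 4: φ=135°, α=300°
  dir = (cos 300°, sin 300°) = (0.5000, -0.8660); from cell (6,2)
  next x-line at t=0.8400, next y-line at t=0.6235; Δt_x=2.0000, Δt_y=1.1547
    y: enter (6,1) at t=0.6235
    x: enter (7,1) at t=0.8400 ← occupied
  → r_4 = 0.8400

ranges = [0.4850, 3.9953, 3.0800, 0.8400]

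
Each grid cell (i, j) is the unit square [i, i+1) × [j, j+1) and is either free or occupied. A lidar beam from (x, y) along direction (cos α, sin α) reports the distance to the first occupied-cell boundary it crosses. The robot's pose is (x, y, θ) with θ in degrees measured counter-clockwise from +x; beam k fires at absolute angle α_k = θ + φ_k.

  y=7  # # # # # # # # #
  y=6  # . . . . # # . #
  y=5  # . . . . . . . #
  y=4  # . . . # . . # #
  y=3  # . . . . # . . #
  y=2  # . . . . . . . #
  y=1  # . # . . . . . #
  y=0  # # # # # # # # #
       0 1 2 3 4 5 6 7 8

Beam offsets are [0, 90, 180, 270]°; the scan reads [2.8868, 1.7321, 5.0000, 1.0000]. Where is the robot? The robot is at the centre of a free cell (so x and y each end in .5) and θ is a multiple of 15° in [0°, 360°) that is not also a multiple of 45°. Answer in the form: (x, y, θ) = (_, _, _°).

(x, y, θ) = (3.5, 3.5, 150°)

Enumerate (i+0.5, j+0.5, θ) over the 36 free cells and 16 admissible headings. For each, cast all 4 beams and compare to the given ranges.
  (5.5, 4.5, 150°): beam 1 = 0.5774 ≠ 2.8868 ✗
  (4.5, 2.5, 195°): beam 1 = 1.9319 ≠ 2.8868 ✗
  (1.5, 5.5, 345°): beam 1 = 2.5882 ≠ 2.8868 ✗
  (3.5, 1.5, 255°): beam 1 = 0.5176 ≠ 2.8868 ✗
  …
  (3.5, 3.5, 150°): r_1=2.8868, r_2=1.7321, r_3=5.0000, r_4=1.0000 — all match ✓
No second candidate reproduces the full scan.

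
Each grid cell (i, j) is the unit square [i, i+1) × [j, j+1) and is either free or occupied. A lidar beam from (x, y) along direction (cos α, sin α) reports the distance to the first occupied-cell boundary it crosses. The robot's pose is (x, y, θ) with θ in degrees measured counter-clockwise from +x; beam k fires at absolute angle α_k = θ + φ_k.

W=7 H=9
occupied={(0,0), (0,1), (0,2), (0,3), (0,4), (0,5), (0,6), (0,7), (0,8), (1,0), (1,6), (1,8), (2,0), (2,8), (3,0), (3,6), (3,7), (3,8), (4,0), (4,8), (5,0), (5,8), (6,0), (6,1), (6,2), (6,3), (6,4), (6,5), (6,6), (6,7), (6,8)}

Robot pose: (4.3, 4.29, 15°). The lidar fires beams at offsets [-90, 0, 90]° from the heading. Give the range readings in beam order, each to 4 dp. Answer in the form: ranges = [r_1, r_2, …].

beam 1: φ=-90°, α=285°
  d=(0.2588,-0.9659)  start (4,4)  tX=2.7046 tY=0.3002  stride 1/|dx|=3.8637 1/|dy|=1.0353
    cross y-line → (4,3), t=0.3002
    cross y-line → (4,2), t=1.3355
    cross y-line → (4,1), t=2.3708
    cross x-line → (5,1), t=2.7046
    cross y-line → (5,0), t=3.4061 (wall)
  → r_1 = 3.4061
beam 2: φ=0°, α=15°
  d=(0.9659,0.2588)  start (4,4)  tX=0.7247 tY=2.7432  stride 1/|dx|=1.0353 1/|dy|=3.8637
    cross x-line → (5,4), t=0.7247
    cross x-line → (6,4), t=1.7600 (wall)
  → r_2 = 1.7600
beam 3: φ=90°, α=105°
  d=(-0.2588,0.9659)  start (4,4)  tX=1.1591 tY=0.7350  stride 1/|dx|=3.8637 1/|dy|=1.0353
    cross y-line → (4,5), t=0.7350
    cross x-line → (3,5), t=1.1591
    cross y-line → (3,6), t=1.7703 (wall)
  → r_3 = 1.7703

ranges = [3.4061, 1.7600, 1.7703]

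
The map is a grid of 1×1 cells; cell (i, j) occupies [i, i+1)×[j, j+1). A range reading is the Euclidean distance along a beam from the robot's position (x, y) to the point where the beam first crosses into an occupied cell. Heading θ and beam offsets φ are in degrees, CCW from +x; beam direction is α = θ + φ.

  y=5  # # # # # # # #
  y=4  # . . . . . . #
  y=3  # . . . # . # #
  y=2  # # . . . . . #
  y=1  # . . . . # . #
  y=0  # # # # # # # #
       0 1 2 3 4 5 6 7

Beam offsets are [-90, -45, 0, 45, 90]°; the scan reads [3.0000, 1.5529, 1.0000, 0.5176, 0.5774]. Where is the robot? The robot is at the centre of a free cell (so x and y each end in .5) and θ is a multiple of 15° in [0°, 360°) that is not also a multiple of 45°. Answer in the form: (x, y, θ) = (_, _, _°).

Candidates: 20 free-cell centres × 16 headings = 320 poses. Raycast each; keep the one whose scan matches to 4 dp.
  (2.5, 2.5, 120°): beam 1 = 1.7321 ≠ 3.0000 ✗
  (5.5, 2.5, 30°): beam 1 = 0.5774 ≠ 3.0000 ✗
  (1.5, 3.5, 195°): beam 1 = 1.5529 ≠ 3.0000 ✗
  (2.5, 3.5, 120°): beam 3 = 1.7321 ≠ 1.0000 ✗
  …
  (1.5, 3.5, 120°): r_1=3.0000, r_2=1.5529, r_3=1.0000, r_4=0.5176, r_5=0.5774 — all match ✓
Unique over the lattice → pose = (1.5, 3.5, 120°).

(x, y, θ) = (1.5, 3.5, 120°)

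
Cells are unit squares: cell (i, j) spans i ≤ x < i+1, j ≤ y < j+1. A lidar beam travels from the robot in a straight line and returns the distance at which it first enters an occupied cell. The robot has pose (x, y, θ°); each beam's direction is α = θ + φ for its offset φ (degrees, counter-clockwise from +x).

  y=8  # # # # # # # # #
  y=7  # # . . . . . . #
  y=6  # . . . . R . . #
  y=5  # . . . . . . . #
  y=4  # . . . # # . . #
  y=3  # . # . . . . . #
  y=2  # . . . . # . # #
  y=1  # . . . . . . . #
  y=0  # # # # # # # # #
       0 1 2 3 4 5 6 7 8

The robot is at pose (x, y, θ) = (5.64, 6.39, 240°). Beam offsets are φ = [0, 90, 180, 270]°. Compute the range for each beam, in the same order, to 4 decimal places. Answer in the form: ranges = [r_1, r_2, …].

ranges = [1.6050, 2.7251, 1.8591, 3.2200]

beam 1: φ=0°, α=240°
  direction (-0.5000, -0.8660); cell (5,6); t to first gridline: x 1.2800, y 0.4503 (then +2.0000 / +1.1547)
    (5,5) via y @ 0.4503
    (4,5) via x @ 1.2800
    (4,4) via y @ 1.6050  # hit
  → r_1 = 1.6050
beam 2: φ=90°, α=330°
  direction (0.8660, -0.5000); cell (5,6); t to first gridline: x 0.4157, y 0.7800 (then +1.1547 / +2.0000)
    (6,6) via x @ 0.4157
    (6,5) via y @ 0.7800
    (7,5) via x @ 1.5704
    (8,5) via x @ 2.7251  # hit
  → r_2 = 2.7251
beam 3: φ=180°, α=60°
  direction (0.5000, 0.8660); cell (5,6); t to first gridline: x 0.7200, y 0.7044 (then +2.0000 / +1.1547)
    (5,7) via y @ 0.7044
    (6,7) via x @ 0.7200
    (6,8) via y @ 1.8591  # hit
  → r_3 = 1.8591
beam 4: φ=270°, α=150°
  direction (-0.8660, 0.5000); cell (5,6); t to first gridline: x 0.7390, y 1.2200 (then +1.1547 / +2.0000)
    (4,6) via x @ 0.7390
    (4,7) via y @ 1.2200
    (3,7) via x @ 1.8937
    (2,7) via x @ 3.0484
    (2,8) via y @ 3.2200  # hit
  → r_4 = 3.2200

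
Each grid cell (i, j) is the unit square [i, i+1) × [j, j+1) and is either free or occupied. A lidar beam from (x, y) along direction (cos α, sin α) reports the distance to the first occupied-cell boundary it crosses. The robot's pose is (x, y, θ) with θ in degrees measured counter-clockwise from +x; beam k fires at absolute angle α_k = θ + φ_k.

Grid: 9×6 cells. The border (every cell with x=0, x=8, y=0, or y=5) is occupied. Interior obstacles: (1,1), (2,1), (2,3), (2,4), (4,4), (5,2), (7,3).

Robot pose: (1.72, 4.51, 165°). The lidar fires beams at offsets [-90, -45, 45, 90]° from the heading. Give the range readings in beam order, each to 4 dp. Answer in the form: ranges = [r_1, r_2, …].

beam 1: φ=-90°, α=75°
  cosα=0.2588 sinα=0.9659 | (1,4) | tMaxX 1.0818 tMaxY 0.5073 | tΔX 3.8637 tΔY 1.0353
    t=0.5073 [y] (1,5) — stop
  → r_1 = 0.5073
beam 2: φ=-45°, α=120°
  cosα=-0.5000 sinα=0.8660 | (1,4) | tMaxX 1.4400 tMaxY 0.5658 | tΔX 2.0000 tΔY 1.1547
    t=0.5658 [y] (1,5) — stop
  → r_2 = 0.5658
beam 3: φ=45°, α=210°
  cosα=-0.8660 sinα=-0.5000 | (1,4) | tMaxX 0.8314 tMaxY 1.0200 | tΔX 1.1547 tΔY 2.0000
    t=0.8314 [x] (0,4) — stop
  → r_3 = 0.8314
beam 4: φ=90°, α=255°
  cosα=-0.2588 sinα=-0.9659 | (1,4) | tMaxX 2.7819 tMaxY 0.5280 | tΔX 3.8637 tΔY 1.0353
    t=0.5280 [y] (1,3)
    t=1.5633 [y] (1,2)
    t=2.5985 [y] (1,1) — stop
  → r_4 = 2.5985

ranges = [0.5073, 0.5658, 0.8314, 2.5985]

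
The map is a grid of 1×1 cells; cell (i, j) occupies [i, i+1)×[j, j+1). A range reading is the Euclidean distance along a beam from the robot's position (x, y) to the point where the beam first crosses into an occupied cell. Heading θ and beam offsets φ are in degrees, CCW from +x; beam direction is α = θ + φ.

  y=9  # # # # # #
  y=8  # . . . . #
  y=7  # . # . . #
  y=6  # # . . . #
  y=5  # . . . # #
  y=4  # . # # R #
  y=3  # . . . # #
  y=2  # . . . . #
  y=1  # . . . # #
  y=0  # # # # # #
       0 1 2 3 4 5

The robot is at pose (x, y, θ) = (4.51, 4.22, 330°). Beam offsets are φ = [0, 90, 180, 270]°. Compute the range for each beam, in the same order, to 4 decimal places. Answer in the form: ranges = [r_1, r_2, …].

beam 1: φ=0°, α=330°
  dir = (cos 330°, sin 330°) = (0.8660, -0.5000); from cell (4,4)
  next x-line at t=0.5658, next y-line at t=0.4400; Δt_x=1.1547, Δt_y=2.0000
    y: enter (4,3) at t=0.4400 ← occupied
  → r_1 = 0.4400
beam 2: φ=90°, α=60°
  dir = (cos 60°, sin 60°) = (0.5000, 0.8660); from cell (4,4)
  next x-line at t=0.9800, next y-line at t=0.9007; Δt_x=2.0000, Δt_y=1.1547
    y: enter (4,5) at t=0.9007 ← occupied
  → r_2 = 0.9007
beam 3: φ=180°, α=150°
  dir = (cos 150°, sin 150°) = (-0.8660, 0.5000); from cell (4,4)
  next x-line at t=0.5889, next y-line at t=1.5600; Δt_x=1.1547, Δt_y=2.0000
    x: enter (3,4) at t=0.5889 ← occupied
  → r_3 = 0.5889
beam 4: φ=270°, α=240°
  dir = (cos 240°, sin 240°) = (-0.5000, -0.8660); from cell (4,4)
  next x-line at t=1.0200, next y-line at t=0.2540; Δt_x=2.0000, Δt_y=1.1547
    y: enter (4,3) at t=0.2540 ← occupied
  → r_4 = 0.2540

ranges = [0.4400, 0.9007, 0.5889, 0.2540]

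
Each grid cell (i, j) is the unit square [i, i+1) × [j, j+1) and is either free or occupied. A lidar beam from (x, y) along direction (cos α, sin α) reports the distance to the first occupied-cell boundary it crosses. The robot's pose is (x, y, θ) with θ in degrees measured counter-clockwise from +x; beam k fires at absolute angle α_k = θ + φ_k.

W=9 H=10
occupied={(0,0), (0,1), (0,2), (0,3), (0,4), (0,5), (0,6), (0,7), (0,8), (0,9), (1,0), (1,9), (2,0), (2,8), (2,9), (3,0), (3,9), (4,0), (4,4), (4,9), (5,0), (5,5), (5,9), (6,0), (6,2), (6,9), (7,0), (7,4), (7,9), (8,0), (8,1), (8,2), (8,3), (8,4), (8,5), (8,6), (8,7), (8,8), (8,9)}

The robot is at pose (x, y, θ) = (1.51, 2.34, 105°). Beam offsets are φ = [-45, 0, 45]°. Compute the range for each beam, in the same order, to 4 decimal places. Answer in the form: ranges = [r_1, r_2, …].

ranges = [7.6903, 1.9705, 0.5889]

beam 1: φ=-45°, α=60°
  direction (0.5000, 0.8660); cell (1,2); t to first gridline: x 0.9800, y 0.7621 (then +2.0000 / +1.1547)
    (1,3) via y @ 0.7621
    (2,3) via x @ 0.9800
    (2,4) via y @ 1.9168
    (3,4) via x @ 2.9800
    (3,5) via y @ 3.0715
    (3,6) via y @ 4.2262
    (4,6) via x @ 4.9800
    (4,7) via y @ 5.3809
    (4,8) via y @ 6.5356
    (5,8) via x @ 6.9800
    (5,9) via y @ 7.6903  # hit
  → r_1 = 7.6903
beam 2: φ=0°, α=105°
  direction (-0.2588, 0.9659); cell (1,2); t to first gridline: x 1.9705, y 0.6833 (then +3.8637 / +1.0353)
    (1,3) via y @ 0.6833
    (1,4) via y @ 1.7186
    (0,4) via x @ 1.9705  # hit
  → r_2 = 1.9705
beam 3: φ=45°, α=150°
  direction (-0.8660, 0.5000); cell (1,2); t to first gridline: x 0.5889, y 1.3200 (then +1.1547 / +2.0000)
    (0,2) via x @ 0.5889  # hit
  → r_3 = 0.5889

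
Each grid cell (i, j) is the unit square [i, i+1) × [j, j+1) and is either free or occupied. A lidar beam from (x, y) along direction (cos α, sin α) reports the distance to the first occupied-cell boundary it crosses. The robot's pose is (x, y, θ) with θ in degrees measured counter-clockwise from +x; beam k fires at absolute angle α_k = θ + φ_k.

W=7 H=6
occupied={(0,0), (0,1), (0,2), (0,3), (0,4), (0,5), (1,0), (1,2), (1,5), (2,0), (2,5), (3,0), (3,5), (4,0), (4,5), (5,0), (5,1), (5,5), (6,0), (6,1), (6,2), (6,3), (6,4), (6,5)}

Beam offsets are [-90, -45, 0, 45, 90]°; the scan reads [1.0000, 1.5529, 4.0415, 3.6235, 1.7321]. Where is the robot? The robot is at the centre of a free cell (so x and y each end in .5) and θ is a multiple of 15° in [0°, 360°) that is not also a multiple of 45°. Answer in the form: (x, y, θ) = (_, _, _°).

(x, y, θ) = (3.5, 1.5, 60°)

Candidates: 18 free-cell centres × 16 headings = 288 poses. Raycast each; keep the one whose scan matches to 4 dp.
  (2.5, 4.5, 330°): beam 1 = 1.7321 ≠ 1.0000 ✗
  (2.5, 1.5, 30°): beam 1 = 0.5774 ≠ 1.0000 ✗
  (2.5, 3.5, 345°): beam 1 = 2.5882 ≠ 1.0000 ✗
  (1.5, 3.5, 15°): beam 1 = 0.5176 ≠ 1.0000 ✗
  …
  (3.5, 1.5, 60°): r_1=1.0000, r_2=1.5529, r_3=4.0415, r_4=3.6235, r_5=1.7321 — all match ✓
Only this pose fits every beam.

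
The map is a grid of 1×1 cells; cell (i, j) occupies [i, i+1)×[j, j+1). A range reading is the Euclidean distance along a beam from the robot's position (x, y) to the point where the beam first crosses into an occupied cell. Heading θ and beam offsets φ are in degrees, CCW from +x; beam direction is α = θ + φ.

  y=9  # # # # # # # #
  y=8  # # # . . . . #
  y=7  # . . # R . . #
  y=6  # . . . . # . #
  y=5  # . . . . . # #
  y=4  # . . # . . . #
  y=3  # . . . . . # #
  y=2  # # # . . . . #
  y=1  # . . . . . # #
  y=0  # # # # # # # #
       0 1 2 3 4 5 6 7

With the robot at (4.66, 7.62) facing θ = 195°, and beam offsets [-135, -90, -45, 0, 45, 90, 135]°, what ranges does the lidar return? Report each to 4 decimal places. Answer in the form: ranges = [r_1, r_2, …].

beam 1: φ=-135°, α=60°
  d=(0.5000,0.8660)  start (4,7)  tX=0.6800 tY=0.4388  stride 1/|dx|=2.0000 1/|dy|=1.1547
    cross y-line → (4,8), t=0.4388
    cross x-line → (5,8), t=0.6800
    cross y-line → (5,9), t=1.5935 (wall)
  → r_1 = 1.5935
beam 2: φ=-90°, α=105°
  d=(-0.2588,0.9659)  start (4,7)  tX=2.5500 tY=0.3934  stride 1/|dx|=3.8637 1/|dy|=1.0353
    cross y-line → (4,8), t=0.3934
    cross y-line → (4,9), t=1.4287 (wall)
  → r_2 = 1.4287
beam 3: φ=-45°, α=150°
  d=(-0.8660,0.5000)  start (4,7)  tX=0.7621 tY=0.7600  stride 1/|dx|=1.1547 1/|dy|=2.0000
    cross y-line → (4,8), t=0.7600
    cross x-line → (3,8), t=0.7621
    cross x-line → (2,8), t=1.9168 (wall)
  → r_3 = 1.9168
beam 4: φ=0°, α=195°
  d=(-0.9659,-0.2588)  start (4,7)  tX=0.6833 tY=2.3955  stride 1/|dx|=1.0353 1/|dy|=3.8637
    cross x-line → (3,7), t=0.6833 (wall)
  → r_4 = 0.6833
beam 5: φ=45°, α=240°
  d=(-0.5000,-0.8660)  start (4,7)  tX=1.3200 tY=0.7159  stride 1/|dx|=2.0000 1/|dy|=1.1547
    cross y-line → (4,6), t=0.7159
    cross x-line → (3,6), t=1.3200
    cross y-line → (3,5), t=1.8706
    cross y-line → (3,4), t=3.0253 (wall)
  → r_5 = 3.0253
beam 6: φ=90°, α=285°
  d=(0.2588,-0.9659)  start (4,7)  tX=1.3137 tY=0.6419  stride 1/|dx|=3.8637 1/|dy|=1.0353
    cross y-line → (4,6), t=0.6419
    cross x-line → (5,6), t=1.3137 (wall)
  → r_6 = 1.3137
beam 7: φ=135°, α=330°
  d=(0.8660,-0.5000)  start (4,7)  tX=0.3926 tY=1.2400  stride 1/|dx|=1.1547 1/|dy|=2.0000
    cross x-line → (5,7), t=0.3926
    cross y-line → (5,6), t=1.2400 (wall)
  → r_7 = 1.2400

ranges = [1.5935, 1.4287, 1.9168, 0.6833, 3.0253, 1.3137, 1.2400]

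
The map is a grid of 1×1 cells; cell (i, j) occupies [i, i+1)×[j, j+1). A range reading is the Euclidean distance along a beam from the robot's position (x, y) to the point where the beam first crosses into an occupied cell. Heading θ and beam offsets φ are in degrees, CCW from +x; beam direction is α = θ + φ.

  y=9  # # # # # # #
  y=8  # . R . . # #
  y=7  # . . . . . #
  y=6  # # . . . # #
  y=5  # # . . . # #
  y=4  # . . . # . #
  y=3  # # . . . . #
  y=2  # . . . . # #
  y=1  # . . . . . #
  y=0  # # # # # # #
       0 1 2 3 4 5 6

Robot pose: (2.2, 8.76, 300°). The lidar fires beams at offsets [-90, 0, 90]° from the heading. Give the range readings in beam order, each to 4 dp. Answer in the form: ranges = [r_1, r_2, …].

beam 1: φ=-90°, α=210°
  d=(-0.8660,-0.5000)  start (2,8)  tX=0.2309 tY=1.5200  stride 1/|dx|=1.1547 1/|dy|=2.0000
    cross x-line → (1,8), t=0.2309
    cross x-line → (0,8), t=1.3856 (wall)
  → r_1 = 1.3856
beam 2: φ=0°, α=300°
  d=(0.5000,-0.8660)  start (2,8)  tX=1.6000 tY=0.8776  stride 1/|dx|=2.0000 1/|dy|=1.1547
    cross y-line → (2,7), t=0.8776
    cross x-line → (3,7), t=1.6000
    cross y-line → (3,6), t=2.0323
    cross y-line → (3,5), t=3.1870
    cross x-line → (4,5), t=3.6000
    cross y-line → (4,4), t=4.3417 (wall)
  → r_2 = 4.3417
beam 3: φ=90°, α=30°
  d=(0.8660,0.5000)  start (2,8)  tX=0.9238 tY=0.4800  stride 1/|dx|=1.1547 1/|dy|=2.0000
    cross y-line → (2,9), t=0.4800 (wall)
  → r_3 = 0.4800

ranges = [1.3856, 4.3417, 0.4800]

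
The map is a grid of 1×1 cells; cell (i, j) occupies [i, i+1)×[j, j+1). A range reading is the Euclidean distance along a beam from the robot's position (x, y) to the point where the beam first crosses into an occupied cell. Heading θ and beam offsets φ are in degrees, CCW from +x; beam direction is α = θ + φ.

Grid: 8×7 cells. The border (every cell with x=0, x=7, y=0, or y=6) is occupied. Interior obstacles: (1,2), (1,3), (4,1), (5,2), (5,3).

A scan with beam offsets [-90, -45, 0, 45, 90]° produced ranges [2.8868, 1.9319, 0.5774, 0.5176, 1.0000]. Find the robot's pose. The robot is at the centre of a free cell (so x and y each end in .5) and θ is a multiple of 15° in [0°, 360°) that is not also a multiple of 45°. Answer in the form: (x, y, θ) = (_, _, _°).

(x, y, θ) = (4.5, 5.5, 60°)

Enumerate (i+0.5, j+0.5, θ) over the 25 free cells and 16 admissible headings. For each, cast all 5 beams and compare to the given ranges.
  (5.5, 4.5, 330°): beam 1 = 0.5774 ≠ 2.8868 ✗
  (5.5, 1.5, 105°): beam 1 = 1.5529 ≠ 2.8868 ✗
  (1.5, 4.5, 15°): beam 1 = 0.5176 ≠ 2.8868 ✗
  (6.5, 5.5, 240°): beam 1 = 1.0000 ≠ 2.8868 ✗
  …
  (4.5, 5.5, 60°): r_1=2.8868, r_2=1.9319, r_3=0.5774, r_4=0.5176, r_5=1.0000 — all match ✓
Only this pose fits every beam.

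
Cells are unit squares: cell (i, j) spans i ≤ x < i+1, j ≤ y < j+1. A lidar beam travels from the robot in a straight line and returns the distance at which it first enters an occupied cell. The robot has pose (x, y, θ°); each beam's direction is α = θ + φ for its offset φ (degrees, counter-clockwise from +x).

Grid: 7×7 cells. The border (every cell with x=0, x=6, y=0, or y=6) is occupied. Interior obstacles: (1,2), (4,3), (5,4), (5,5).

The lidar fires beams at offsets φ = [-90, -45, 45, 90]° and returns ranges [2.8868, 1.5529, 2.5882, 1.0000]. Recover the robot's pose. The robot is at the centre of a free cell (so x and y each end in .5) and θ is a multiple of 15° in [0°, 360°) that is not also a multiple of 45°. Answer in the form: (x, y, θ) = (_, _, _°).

The pose lattice has 21·16 = 336 candidates. Test each by forward raycasting.
  (1.5, 3.5, 285°): beam 1 = 0.5176 ≠ 2.8868 ✗
  (2.5, 2.5, 105°): beam 1 = 1.9319 ≠ 2.8868 ✗
  (2.5, 3.5, 30°): beam 4 = 2.8868 ≠ 1.0000 ✗
  (2.5, 5.5, 195°): beam 1 = 0.5176 ≠ 2.8868 ✗
  (5.5, 1.5, 195°): beam 1 = 1.9319 ≠ 2.8868 ✗
  …
  (3.5, 2.5, 300°): r_1=2.8868, r_2=1.5529, r_3=2.5882, r_4=1.0000 — all match ✓
Only this pose fits every beam.

(x, y, θ) = (3.5, 2.5, 300°)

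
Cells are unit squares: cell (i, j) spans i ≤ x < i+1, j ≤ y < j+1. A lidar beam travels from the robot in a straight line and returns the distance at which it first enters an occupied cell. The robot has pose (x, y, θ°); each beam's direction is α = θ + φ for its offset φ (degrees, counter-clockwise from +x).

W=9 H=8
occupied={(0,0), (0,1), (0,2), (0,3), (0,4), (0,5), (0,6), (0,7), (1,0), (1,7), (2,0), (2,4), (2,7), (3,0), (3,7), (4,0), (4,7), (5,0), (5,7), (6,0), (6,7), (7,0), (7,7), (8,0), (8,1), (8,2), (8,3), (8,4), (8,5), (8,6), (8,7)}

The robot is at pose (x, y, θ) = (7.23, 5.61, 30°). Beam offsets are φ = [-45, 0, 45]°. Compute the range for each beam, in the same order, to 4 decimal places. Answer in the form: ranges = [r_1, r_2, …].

ranges = [0.7972, 0.8891, 1.4390]

beam 1: φ=-45°, α=345°
  cosα=0.9659 sinα=-0.2588 | (7,5) | tMaxX 0.7972 tMaxY 2.3569 | tΔX 1.0353 tΔY 3.8637
    t=0.7972 [x] (8,5) — stop
  → r_1 = 0.7972
beam 2: φ=0°, α=30°
  cosα=0.8660 sinα=0.5000 | (7,5) | tMaxX 0.8891 tMaxY 0.7800 | tΔX 1.1547 tΔY 2.0000
    t=0.7800 [y] (7,6)
    t=0.8891 [x] (8,6) — stop
  → r_2 = 0.8891
beam 3: φ=45°, α=75°
  cosα=0.2588 sinα=0.9659 | (7,5) | tMaxX 2.9751 tMaxY 0.4038 | tΔX 3.8637 tΔY 1.0353
    t=0.4038 [y] (7,6)
    t=1.4390 [y] (7,7) — stop
  → r_3 = 1.4390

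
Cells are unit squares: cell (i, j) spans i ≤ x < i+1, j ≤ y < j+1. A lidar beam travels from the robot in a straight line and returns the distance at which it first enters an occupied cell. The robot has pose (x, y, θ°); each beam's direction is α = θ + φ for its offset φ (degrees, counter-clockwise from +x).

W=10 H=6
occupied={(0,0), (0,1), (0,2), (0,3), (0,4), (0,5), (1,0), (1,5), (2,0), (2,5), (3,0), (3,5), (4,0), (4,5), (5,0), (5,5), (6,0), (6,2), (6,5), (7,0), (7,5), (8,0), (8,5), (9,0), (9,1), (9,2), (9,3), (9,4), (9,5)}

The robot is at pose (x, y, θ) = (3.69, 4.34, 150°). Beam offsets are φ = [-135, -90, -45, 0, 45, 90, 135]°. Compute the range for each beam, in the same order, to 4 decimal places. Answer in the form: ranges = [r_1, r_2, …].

ranges = [2.5500, 0.7621, 0.6833, 1.3200, 2.7849, 3.8567, 3.4578]

beam 1: φ=-135°, α=15°
  dir = (cos 15°, sin 15°) = (0.9659, 0.2588); from cell (3,4)
  next x-line at t=0.3209, next y-line at t=2.5500; Δt_x=1.0353, Δt_y=3.8637
    x: enter (4,4) at t=0.3209
    x: enter (5,4) at t=1.3562
    x: enter (6,4) at t=2.3915
    y: enter (6,5) at t=2.5500 ← occupied
  → r_1 = 2.5500
beam 2: φ=-90°, α=60°
  dir = (cos 60°, sin 60°) = (0.5000, 0.8660); from cell (3,4)
  next x-line at t=0.6200, next y-line at t=0.7621; Δt_x=2.0000, Δt_y=1.1547
    x: enter (4,4) at t=0.6200
    y: enter (4,5) at t=0.7621 ← occupied
  → r_2 = 0.7621
beam 3: φ=-45°, α=105°
  dir = (cos 105°, sin 105°) = (-0.2588, 0.9659); from cell (3,4)
  next x-line at t=2.6660, next y-line at t=0.6833; Δt_x=3.8637, Δt_y=1.0353
    y: enter (3,5) at t=0.6833 ← occupied
  → r_3 = 0.6833
beam 4: φ=0°, α=150°
  dir = (cos 150°, sin 150°) = (-0.8660, 0.5000); from cell (3,4)
  next x-line at t=0.7967, next y-line at t=1.3200; Δt_x=1.1547, Δt_y=2.0000
    x: enter (2,4) at t=0.7967
    y: enter (2,5) at t=1.3200 ← occupied
  → r_4 = 1.3200
beam 5: φ=45°, α=195°
  dir = (cos 195°, sin 195°) = (-0.9659, -0.2588); from cell (3,4)
  next x-line at t=0.7143, next y-line at t=1.3137; Δt_x=1.0353, Δt_y=3.8637
    x: enter (2,4) at t=0.7143
    y: enter (2,3) at t=1.3137
    x: enter (1,3) at t=1.7496
    x: enter (0,3) at t=2.7849 ← occupied
  → r_5 = 2.7849
beam 6: φ=90°, α=240°
  dir = (cos 240°, sin 240°) = (-0.5000, -0.8660); from cell (3,4)
  next x-line at t=1.3800, next y-line at t=0.3926; Δt_x=2.0000, Δt_y=1.1547
    y: enter (3,3) at t=0.3926
    x: enter (2,3) at t=1.3800
    y: enter (2,2) at t=1.5473
    y: enter (2,1) at t=2.7020
    x: enter (1,1) at t=3.3800
    y: enter (1,0) at t=3.8567 ← occupied
  → r_6 = 3.8567
beam 7: φ=135°, α=285°
  dir = (cos 285°, sin 285°) = (0.2588, -0.9659); from cell (3,4)
  next x-line at t=1.1977, next y-line at t=0.3520; Δt_x=3.8637, Δt_y=1.0353
    y: enter (3,3) at t=0.3520
    x: enter (4,3) at t=1.1977
    y: enter (4,2) at t=1.3873
    y: enter (4,1) at t=2.4225
    y: enter (4,0) at t=3.4578 ← occupied
  → r_7 = 3.4578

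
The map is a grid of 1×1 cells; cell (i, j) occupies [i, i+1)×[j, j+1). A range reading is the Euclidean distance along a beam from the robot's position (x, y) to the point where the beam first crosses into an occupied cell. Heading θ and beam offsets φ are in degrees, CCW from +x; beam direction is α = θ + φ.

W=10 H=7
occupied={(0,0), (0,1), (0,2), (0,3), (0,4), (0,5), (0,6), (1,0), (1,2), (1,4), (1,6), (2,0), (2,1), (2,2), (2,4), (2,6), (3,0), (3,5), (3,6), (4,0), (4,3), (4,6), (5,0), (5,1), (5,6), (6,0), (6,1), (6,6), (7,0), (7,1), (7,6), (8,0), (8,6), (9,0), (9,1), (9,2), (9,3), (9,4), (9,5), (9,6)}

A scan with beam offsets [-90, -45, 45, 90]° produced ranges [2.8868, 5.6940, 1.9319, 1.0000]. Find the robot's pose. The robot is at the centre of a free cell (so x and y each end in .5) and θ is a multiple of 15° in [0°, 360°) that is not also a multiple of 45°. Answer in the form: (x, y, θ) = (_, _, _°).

The pose lattice has 30·16 = 480 candidates. Test each by forward raycasting.
  (4.5, 4.5, 300°): beam 1 = 3.0000 ≠ 2.8868 ✗
  (3.5, 3.5, 195°): beam 1 = 1.5529 ≠ 2.8868 ✗
  (6.5, 3.5, 345°): beam 1 = 1.5529 ≠ 2.8868 ✗
  (4.5, 4.5, 240°): beam 1 = 1.0000 ≠ 2.8868 ✗
  …
  (8.5, 3.5, 210°): r_1=2.8868, r_2=5.6940, r_3=1.9319, r_4=1.0000 — all match ✓
No second candidate reproduces the full scan.

(x, y, θ) = (8.5, 3.5, 210°)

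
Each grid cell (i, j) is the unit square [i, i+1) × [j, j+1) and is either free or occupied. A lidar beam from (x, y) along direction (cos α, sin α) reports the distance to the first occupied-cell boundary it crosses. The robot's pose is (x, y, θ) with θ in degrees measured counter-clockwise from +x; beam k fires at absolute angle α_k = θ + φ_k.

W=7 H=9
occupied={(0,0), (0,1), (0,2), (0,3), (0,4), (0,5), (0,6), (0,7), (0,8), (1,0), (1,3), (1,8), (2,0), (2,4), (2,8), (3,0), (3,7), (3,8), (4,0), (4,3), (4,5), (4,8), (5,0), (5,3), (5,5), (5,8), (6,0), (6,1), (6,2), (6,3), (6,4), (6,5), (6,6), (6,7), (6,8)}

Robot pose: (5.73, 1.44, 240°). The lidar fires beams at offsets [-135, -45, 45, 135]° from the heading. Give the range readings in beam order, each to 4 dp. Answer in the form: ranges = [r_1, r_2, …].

beam 1: φ=-135°, α=105°
  d=(-0.2588,0.9659)  start (5,1)  tX=2.8205 tY=0.5798  stride 1/|dx|=3.8637 1/|dy|=1.0353
    cross y-line → (5,2), t=0.5798
    cross y-line → (5,3), t=1.6150 (wall)
  → r_1 = 1.6150
beam 2: φ=-45°, α=195°
  d=(-0.9659,-0.2588)  start (5,1)  tX=0.7558 tY=1.7000  stride 1/|dx|=1.0353 1/|dy|=3.8637
    cross x-line → (4,1), t=0.7558
    cross y-line → (4,0), t=1.7000 (wall)
  → r_2 = 1.7000
beam 3: φ=45°, α=285°
  d=(0.2588,-0.9659)  start (5,1)  tX=1.0432 tY=0.4555  stride 1/|dx|=3.8637 1/|dy|=1.0353
    cross y-line → (5,0), t=0.4555 (wall)
  → r_3 = 0.4555
beam 4: φ=135°, α=15°
  d=(0.9659,0.2588)  start (5,1)  tX=0.2795 tY=2.1637  stride 1/|dx|=1.0353 1/|dy|=3.8637
    cross x-line → (6,1), t=0.2795 (wall)
  → r_4 = 0.2795

ranges = [1.6150, 1.7000, 0.4555, 0.2795]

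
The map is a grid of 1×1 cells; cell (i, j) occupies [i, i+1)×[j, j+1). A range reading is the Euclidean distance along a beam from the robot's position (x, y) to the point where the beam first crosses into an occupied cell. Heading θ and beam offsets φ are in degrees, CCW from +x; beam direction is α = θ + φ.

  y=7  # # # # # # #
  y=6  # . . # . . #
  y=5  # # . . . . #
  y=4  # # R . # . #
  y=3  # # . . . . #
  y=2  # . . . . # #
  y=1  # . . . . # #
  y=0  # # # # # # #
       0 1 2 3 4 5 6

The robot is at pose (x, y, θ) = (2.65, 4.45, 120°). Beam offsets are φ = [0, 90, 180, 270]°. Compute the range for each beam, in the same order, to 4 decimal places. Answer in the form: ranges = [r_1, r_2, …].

ranges = [1.3000, 0.7506, 3.9837, 3.8682]

beam 1: φ=0°, α=120°
  cosα=-0.5000 sinα=0.8660 | (2,4) | tMaxX 1.3000 tMaxY 0.6351 | tΔX 2.0000 tΔY 1.1547
    t=0.6351 [y] (2,5)
    t=1.3000 [x] (1,5) — stop
  → r_1 = 1.3000
beam 2: φ=90°, α=210°
  cosα=-0.8660 sinα=-0.5000 | (2,4) | tMaxX 0.7506 tMaxY 0.9000 | tΔX 1.1547 tΔY 2.0000
    t=0.7506 [x] (1,4) — stop
  → r_2 = 0.7506
beam 3: φ=180°, α=300°
  cosα=0.5000 sinα=-0.8660 | (2,4) | tMaxX 0.7000 tMaxY 0.5196 | tΔX 2.0000 tΔY 1.1547
    t=0.5196 [y] (2,3)
    t=0.7000 [x] (3,3)
    t=1.6743 [y] (3,2)
    t=2.7000 [x] (4,2)
    t=2.8290 [y] (4,1)
    t=3.9837 [y] (4,0) — stop
  → r_3 = 3.9837
beam 4: φ=270°, α=30°
  cosα=0.8660 sinα=0.5000 | (2,4) | tMaxX 0.4041 tMaxY 1.1000 | tΔX 1.1547 tΔY 2.0000
    t=0.4041 [x] (3,4)
    t=1.1000 [y] (3,5)
    t=1.5588 [x] (4,5)
    t=2.7135 [x] (5,5)
    t=3.1000 [y] (5,6)
    t=3.8682 [x] (6,6) — stop
  → r_4 = 3.8682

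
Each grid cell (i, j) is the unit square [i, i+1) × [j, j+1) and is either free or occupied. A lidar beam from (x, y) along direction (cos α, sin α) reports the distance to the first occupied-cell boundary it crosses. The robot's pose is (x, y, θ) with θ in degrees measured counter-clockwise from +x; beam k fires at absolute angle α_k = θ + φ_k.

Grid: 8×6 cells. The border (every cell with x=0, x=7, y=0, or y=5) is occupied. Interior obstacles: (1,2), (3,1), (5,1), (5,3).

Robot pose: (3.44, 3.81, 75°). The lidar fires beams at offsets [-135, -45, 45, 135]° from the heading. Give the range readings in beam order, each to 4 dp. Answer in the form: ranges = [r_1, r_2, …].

ranges = [3.1200, 2.3800, 1.3741, 1.6628]

beam 1: φ=-135°, α=300°
  dir = (cos 300°, sin 300°) = (0.5000, -0.8660); from cell (3,3)
  next x-line at t=1.1200, next y-line at t=0.9353; Δt_x=2.0000, Δt_y=1.1547
    y: enter (3,2) at t=0.9353
    x: enter (4,2) at t=1.1200
    y: enter (4,1) at t=2.0900
    x: enter (5,1) at t=3.1200 ← occupied
  → r_1 = 3.1200
beam 2: φ=-45°, α=30°
  dir = (cos 30°, sin 30°) = (0.8660, 0.5000); from cell (3,3)
  next x-line at t=0.6466, next y-line at t=0.3800; Δt_x=1.1547, Δt_y=2.0000
    y: enter (3,4) at t=0.3800
    x: enter (4,4) at t=0.6466
    x: enter (5,4) at t=1.8013
    y: enter (5,5) at t=2.3800 ← occupied
  → r_2 = 2.3800
beam 3: φ=45°, α=120°
  dir = (cos 120°, sin 120°) = (-0.5000, 0.8660); from cell (3,3)
  next x-line at t=0.8800, next y-line at t=0.2194; Δt_x=2.0000, Δt_y=1.1547
    y: enter (3,4) at t=0.2194
    x: enter (2,4) at t=0.8800
    y: enter (2,5) at t=1.3741 ← occupied
  → r_3 = 1.3741
beam 4: φ=135°, α=210°
  dir = (cos 210°, sin 210°) = (-0.8660, -0.5000); from cell (3,3)
  next x-line at t=0.5081, next y-line at t=1.6200; Δt_x=1.1547, Δt_y=2.0000
    x: enter (2,3) at t=0.5081
    y: enter (2,2) at t=1.6200
    x: enter (1,2) at t=1.6628 ← occupied
  → r_4 = 1.6628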